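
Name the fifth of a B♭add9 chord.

F

B♭add9 is built on B♭; its 5th is a perfect 5th above the root.
A fifth above B uses the letter F, and the perfect 5th above B♭ is F.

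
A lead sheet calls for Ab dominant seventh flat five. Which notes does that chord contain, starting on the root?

A-flat, C, E-double-flat, G-flat

Root A-flat, quality dominant seventh flat five:
A-flat — root
C — major 3rd
E-double-flat — diminished 5th
G-flat — minor 7th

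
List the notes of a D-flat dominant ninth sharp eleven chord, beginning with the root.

D-flat – F – A-flat – C-flat – E-flat – G

D-flat dominant ninth sharp eleven is a dominant ninth sharp eleven built on D-flat.
Root: D-flat
Major 3rd (3rd): F
Perfect 5th (5th): A-flat
Minor 7th (7th): C-flat
Major 9th (9th): E-flat
Augmented 11th (11th): G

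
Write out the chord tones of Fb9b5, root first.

Fb, Ab, Cbb, Ebb, Gb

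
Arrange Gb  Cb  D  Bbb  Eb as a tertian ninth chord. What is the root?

Cb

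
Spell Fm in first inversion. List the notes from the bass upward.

Ab  C  F

In root position, Fm is F–Ab–C.
First inversion puts the third (Ab) in the bass.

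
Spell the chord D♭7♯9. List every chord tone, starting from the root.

Root D♭, quality dominant seventh sharp nine:
Root: D♭
Major 3rd (3rd): F
Perfect 5th (5th): A♭
Minor 7th (7th): C♭
Augmented 9th (9th): E

D♭, F, A♭, C♭, E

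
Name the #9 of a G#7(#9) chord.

A##

Root of G#7(#9) = G#. The 9th is an augmented 9th: G# up an augmented 9th → A##.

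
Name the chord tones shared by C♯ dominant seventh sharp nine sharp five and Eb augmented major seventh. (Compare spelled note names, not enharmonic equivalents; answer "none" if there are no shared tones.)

C♯ dominant seventh sharp nine sharp five = C-sharp, E-sharp, G-double-sharp, B, D-double-sharp.
Eb augmented major seventh = E-flat, G, B, D.
Shared: B.

B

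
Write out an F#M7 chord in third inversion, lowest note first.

E♯ F♯ A♯ C♯

In root position, F#M7 is F♯–A♯–C♯–E♯.
Third inversion puts the seventh (E♯) in the bass.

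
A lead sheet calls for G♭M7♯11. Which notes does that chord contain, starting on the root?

G♭M7♯11 is a major seventh sharp eleven built on Gb.
Root: Gb
Major 3rd (3rd): Bb
Perfect 5th (5th): Db
Major 7th (7th): F
Augmented 11th (11th): C

Gb, Bb, Db, F, C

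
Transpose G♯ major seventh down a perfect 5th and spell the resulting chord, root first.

C♯ E♯ G♯ B♯

G♯ down a perfect 5th → C♯. New chord: C♯ major seventh.
Root: C♯
Major 3rd (3rd): E♯
Perfect 5th (5th): G♯
Major 7th (7th): B♯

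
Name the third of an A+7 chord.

Root of A+7 = A. The 3rd is a major 3rd: A up a major 3rd → C#.

C#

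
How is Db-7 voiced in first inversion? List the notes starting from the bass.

Db-7 = Db–Fb–Ab–Cb; first inversion → third (Fb) lowest.

Fb, Ab, Cb, Db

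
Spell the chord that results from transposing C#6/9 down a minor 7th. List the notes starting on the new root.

D#, F##, A#, B#, E#

Transposed root: C# → D# (minor 7th down). So we spell D# six-nine:
- root: D#
- major 3rd: F##
- perfect 5th: A#
- major 6th: B#
- major 9th: E#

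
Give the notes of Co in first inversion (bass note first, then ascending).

In root position, Co is C–Eb–Gb.
First inversion puts the third (Eb) in the bass.

Eb  Gb  C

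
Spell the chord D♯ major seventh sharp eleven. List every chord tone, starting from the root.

D-sharp  F-double-sharp  A-sharp  C-double-sharp  G-double-sharp

D♯ major seventh sharp eleven is a major seventh sharp eleven built on D-sharp.
D-sharp — root
F-double-sharp — major 3rd
A-sharp — perfect 5th
C-double-sharp — major 7th
G-double-sharp — augmented 11th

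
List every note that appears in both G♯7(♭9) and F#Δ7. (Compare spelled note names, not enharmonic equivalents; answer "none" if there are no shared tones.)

G♯7(♭9): G♯ B♯ D♯ F♯ A
F#Δ7: F♯ A♯ C♯ E♯
Common to both → F♯.

F♯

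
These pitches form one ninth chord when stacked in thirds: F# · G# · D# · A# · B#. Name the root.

Stacking in thirds gives G# – B# – D# – F# – A#, so G# is the root — G# dominant ninth.

G#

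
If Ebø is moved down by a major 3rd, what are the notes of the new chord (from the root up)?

Cb  Ebb  Gbb  Bbb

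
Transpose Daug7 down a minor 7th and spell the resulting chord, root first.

E – G♯ – B♯ – D

A minor 7th down from D is E, so the new chord is E augmented seventh.
Root: E
Major 3rd (3rd): G♯
Augmented 5th (5th): B♯
Minor 7th (7th): D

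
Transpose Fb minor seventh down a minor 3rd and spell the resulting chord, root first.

Transposed root: F♭ → D♭ (minor 3rd down). So we spell D♭ minor seventh:
Root: D♭
Minor 3rd (3rd): F♭
Perfect 5th (5th): A♭
Minor 7th (7th): C♭

D♭, F♭, A♭, C♭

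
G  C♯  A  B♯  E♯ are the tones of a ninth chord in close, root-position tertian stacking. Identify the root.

A

Arranged so that each adjacent pair is a third by letter name: A – C♯ – E♯ – G – B♯.
The bottom of that stack, A, is the root (this is A dominant seventh sharp nine sharp five).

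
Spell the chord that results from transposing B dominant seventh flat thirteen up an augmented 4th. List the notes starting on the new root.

E#  G##  B#  D#  C#

Transposed root: B → E# (augmented 4th up). So we spell E# dominant seventh flat thirteen:
E# — root
G## — major 3rd
B# — perfect 5th
D# — minor 7th
C# — minor 13th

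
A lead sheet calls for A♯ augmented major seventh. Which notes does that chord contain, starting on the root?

Root A-sharp, quality augmented major seventh:
Root: A-sharp
Major 3rd (3rd): C-double-sharp
Augmented 5th (5th): E-double-sharp
Major 7th (7th): G-double-sharp

A-sharp C-double-sharp E-double-sharp G-double-sharp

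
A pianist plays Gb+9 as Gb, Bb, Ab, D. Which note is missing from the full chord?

Gb+9 = Gb, Bb, D, Fb, Ab. The voicing lacks the 7th (minor 7th), Fb.

Fb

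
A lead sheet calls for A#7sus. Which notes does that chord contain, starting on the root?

A# – D# – E# – G#

A#7sus is a dominant seventh suspended fourth built on A#.
root → A#
4th (perfect 4th) → D#
5th (perfect 5th) → E#
7th (minor 7th) → G#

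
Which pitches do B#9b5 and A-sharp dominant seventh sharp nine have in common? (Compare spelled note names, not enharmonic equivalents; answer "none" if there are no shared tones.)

A#, C##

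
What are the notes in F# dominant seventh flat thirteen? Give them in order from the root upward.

F# A# C# E D

F# dominant seventh flat thirteen: dominant seventh flat thirteen on F#.
Root: F#
Major 3rd (3rd): A#
Perfect 5th (5th): C#
Minor 7th (7th): E
Minor 13th (13th): D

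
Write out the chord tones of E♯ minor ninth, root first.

E♯ minor ninth is a minor ninth built on E#.
Root: E#
Minor 3rd (3rd): G#
Perfect 5th (5th): B#
Minor 7th (7th): D#
Major 9th (9th): F##

E#  G#  B#  D#  F##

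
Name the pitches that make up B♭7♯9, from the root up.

Root Bb, quality dominant seventh sharp nine:
- root: Bb
- major 3rd: D
- perfect 5th: F
- minor 7th: Ab
- augmented 9th: C#

Bb  D  F  Ab  C#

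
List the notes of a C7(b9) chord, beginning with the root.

C, E, G, Bb, Db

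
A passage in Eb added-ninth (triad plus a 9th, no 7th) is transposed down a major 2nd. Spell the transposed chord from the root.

Transposed root: Eb → Db (major 2nd down). So we spell Db added-ninth:
- root: Db
- major 3rd: F
- perfect 5th: Ab
- major 9th: Eb

Db, F, Ab, Eb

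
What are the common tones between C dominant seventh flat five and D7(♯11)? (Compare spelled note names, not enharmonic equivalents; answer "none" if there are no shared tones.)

C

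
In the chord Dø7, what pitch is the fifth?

A♭

Root of Dø7 = D. The 5th is a diminished 5th: D up a diminished 5th → A♭.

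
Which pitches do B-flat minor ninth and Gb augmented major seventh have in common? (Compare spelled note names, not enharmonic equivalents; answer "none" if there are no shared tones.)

B-flat minor ninth = B-flat, D-flat, F, A-flat, C.
Gb augmented major seventh = G-flat, B-flat, D, F.
Shared: B-flat, F.

B-flat, F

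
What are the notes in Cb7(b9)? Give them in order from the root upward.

C♭  E♭  G♭  B𝄫  D𝄫

Cb7(b9) is a dominant seventh flat nine built on C♭.
- root: C♭
- major 3rd: E♭
- perfect 5th: G♭
- minor 7th: B𝄫
- minor 9th: D𝄫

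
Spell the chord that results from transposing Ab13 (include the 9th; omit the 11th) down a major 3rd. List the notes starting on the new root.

F♭  A♭  C♭  E𝄫  G♭  D♭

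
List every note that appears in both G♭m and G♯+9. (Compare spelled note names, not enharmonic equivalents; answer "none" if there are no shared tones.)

none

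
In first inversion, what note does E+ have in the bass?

G#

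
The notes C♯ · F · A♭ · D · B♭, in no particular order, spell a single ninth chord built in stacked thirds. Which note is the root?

Stacking in thirds gives B♭ – D – F – A♭ – C♯, so B♭ is the root — B♭ dominant seventh sharp nine.

B♭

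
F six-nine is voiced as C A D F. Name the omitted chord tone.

G

The full F six-nine chord is F, A, C, D, G.
Comparing with the voicing, the major 9th (9th) — G — is absent.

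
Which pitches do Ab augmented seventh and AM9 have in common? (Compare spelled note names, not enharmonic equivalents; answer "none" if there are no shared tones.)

E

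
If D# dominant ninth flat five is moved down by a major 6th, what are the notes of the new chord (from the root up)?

D-sharp down a major 6th → F-sharp. New chord: F-sharp dominant ninth flat five.
Root: F-sharp
Major 3rd (3rd): A-sharp
Diminished 5th (5th): C
Minor 7th (7th): E
Major 9th (9th): G-sharp

F-sharp A-sharp C E G-sharp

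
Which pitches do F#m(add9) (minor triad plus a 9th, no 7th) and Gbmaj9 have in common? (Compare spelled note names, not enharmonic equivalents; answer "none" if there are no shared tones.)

F#m(add9) = F#, A, C#, G#.
Gbmaj9 = Gb, Bb, Db, F, Ab.
Shared: none.

none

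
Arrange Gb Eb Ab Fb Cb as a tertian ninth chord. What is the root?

Fb

Stacking in thirds gives Fb – Ab – Cb – Eb – Gb, so Fb is the root — Fb major ninth.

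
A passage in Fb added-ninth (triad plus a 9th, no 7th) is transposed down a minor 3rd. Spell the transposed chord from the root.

D-flat  F  A-flat  E-flat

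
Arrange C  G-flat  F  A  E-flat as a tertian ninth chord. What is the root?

Stacking in thirds gives F – A – C – E-flat – G-flat, so F is the root — F dominant seventh flat nine.

F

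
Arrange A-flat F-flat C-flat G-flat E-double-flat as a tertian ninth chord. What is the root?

Stacking in thirds gives F-flat – A-flat – C-flat – E-double-flat – G-flat, so F-flat is the root — F-flat dominant ninth.

F-flat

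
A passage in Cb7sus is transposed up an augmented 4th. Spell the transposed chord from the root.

F Bb C Eb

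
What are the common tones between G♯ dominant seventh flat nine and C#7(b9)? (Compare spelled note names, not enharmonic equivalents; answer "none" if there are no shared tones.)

G♯ dominant seventh flat nine: G# B# D# F# A
C#7(b9): C# E# G# B D
Common to both → G#.

G#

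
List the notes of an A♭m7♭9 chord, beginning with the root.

Root Ab, quality minor seventh flat nine:
Ab — root
Cb — minor 3rd
Eb — perfect 5th
Gb — minor 7th
Bbb — minor 9th

Ab – Cb – Eb – Gb – Bbb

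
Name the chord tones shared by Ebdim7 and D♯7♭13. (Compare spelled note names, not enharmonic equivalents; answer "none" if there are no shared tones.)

none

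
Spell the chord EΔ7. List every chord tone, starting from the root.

E G# B D#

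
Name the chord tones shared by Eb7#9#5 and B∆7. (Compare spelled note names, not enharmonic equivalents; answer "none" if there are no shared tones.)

B F#

Eb7#9#5: Eb G B Db F#
B∆7: B D# F# A#
Common to both → B, F#.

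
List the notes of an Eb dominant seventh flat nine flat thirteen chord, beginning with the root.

E-flat, G, B-flat, D-flat, F-flat, C-flat

Root E-flat, quality dominant seventh flat nine flat thirteen:
E-flat — root
G — major 3rd
B-flat — perfect 5th
D-flat — minor 7th
F-flat — minor 9th
C-flat — minor 13th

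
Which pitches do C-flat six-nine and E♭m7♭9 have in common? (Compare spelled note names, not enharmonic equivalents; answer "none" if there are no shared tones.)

E♭ G♭ D♭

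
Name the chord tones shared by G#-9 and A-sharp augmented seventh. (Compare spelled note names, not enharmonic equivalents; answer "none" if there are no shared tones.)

G#  A#

G#-9 = G#, B, D#, F#, A#.
A-sharp augmented seventh = A#, C##, E##, G#.
Shared: G#, A#.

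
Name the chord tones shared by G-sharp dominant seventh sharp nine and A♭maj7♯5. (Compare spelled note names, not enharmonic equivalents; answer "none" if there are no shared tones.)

G-sharp dominant seventh sharp nine = G♯, B♯, D♯, F♯, A𝄪.
A♭maj7♯5 = A♭, C, E, G.
Shared: none.

none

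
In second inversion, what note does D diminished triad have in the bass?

D diminished triad in root position is D–F–A-flat.
Second inversion places the fifth in the bass, which is A-flat.

A-flat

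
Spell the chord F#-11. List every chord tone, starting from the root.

Root F#, quality minor eleventh:
- root: F#
- minor 3rd: A
- perfect 5th: C#
- minor 7th: E
- major 9th: G#
- perfect 11th: B

F#  A  C#  E  G#  B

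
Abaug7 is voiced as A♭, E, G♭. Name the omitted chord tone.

C

Abaug7 = A♭, C, E, G♭. The voicing lacks the 3rd (major 3rd), C.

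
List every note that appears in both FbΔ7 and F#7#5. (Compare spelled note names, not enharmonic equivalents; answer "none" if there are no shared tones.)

FbΔ7: Fb Ab Cb Eb
F#7#5: F# A# C## E
Common to both → none.

none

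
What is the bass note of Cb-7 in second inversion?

Cb-7 in root position is Cb–Ebb–Gb–Bbb.
Second inversion places the fifth in the bass, which is Gb.

Gb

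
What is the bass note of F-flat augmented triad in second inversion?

F-flat augmented triad in root position is Fb–Ab–C.
Second inversion places the fifth in the bass, which is C.

C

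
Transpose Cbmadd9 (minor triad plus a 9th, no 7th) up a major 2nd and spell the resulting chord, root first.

D♭ F♭ A♭ E♭

A major 2nd up from C♭ is D♭, so the new chord is D♭ minor added-ninth.
root → D♭
3rd (minor 3rd) → F♭
5th (perfect 5th) → A♭
9th (major 9th) → E♭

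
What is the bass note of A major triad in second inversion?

E

A major triad = A–C#–E. Second inversion → fifth in the bass = E.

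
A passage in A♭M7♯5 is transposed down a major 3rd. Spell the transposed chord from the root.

Ab down a major 3rd → Fb. New chord: Fb augmented major seventh.
Fb — root
Ab — major 3rd
C — augmented 5th
Eb — major 7th

Fb Ab C Eb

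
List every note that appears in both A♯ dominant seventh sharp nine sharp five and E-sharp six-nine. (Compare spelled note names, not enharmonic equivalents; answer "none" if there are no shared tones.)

C-double-sharp

A♯ dominant seventh sharp nine sharp five = A-sharp, C-double-sharp, E-double-sharp, G-sharp, B-double-sharp.
E-sharp six-nine = E-sharp, G-double-sharp, B-sharp, C-double-sharp, F-double-sharp.
Shared: C-double-sharp.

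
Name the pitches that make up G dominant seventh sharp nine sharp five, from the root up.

G  B  D#  F  A#

G dominant seventh sharp nine sharp five is a dominant seventh sharp nine sharp five built on G.
- root: G
- major 3rd: B
- augmented 5th: D#
- minor 7th: F
- augmented 9th: A#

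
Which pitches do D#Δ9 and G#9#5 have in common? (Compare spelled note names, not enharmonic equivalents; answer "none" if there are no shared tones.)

D#Δ9: D♯ F𝄪 A♯ C𝄪 E♯
G#9#5: G♯ B♯ D𝄪 F♯ A♯
Common to both → A♯.

A♯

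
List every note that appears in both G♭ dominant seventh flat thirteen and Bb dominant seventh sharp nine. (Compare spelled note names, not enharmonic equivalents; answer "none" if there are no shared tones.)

G♭ dominant seventh flat thirteen: G-flat B-flat D-flat F-flat E-double-flat
Bb dominant seventh sharp nine: B-flat D F A-flat C-sharp
Common to both → B-flat.

B-flat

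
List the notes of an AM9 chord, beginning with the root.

AM9 is a major ninth built on A.
A — root
C# — major 3rd
E — perfect 5th
G# — major 7th
B — major 9th

A, C#, E, G#, B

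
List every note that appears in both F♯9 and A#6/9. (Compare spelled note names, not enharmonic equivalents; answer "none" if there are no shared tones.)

F♯9 = F♯, A♯, C♯, E, G♯.
A#6/9 = A♯, C𝄪, E♯, F𝄪, B♯.
Shared: A♯.

A♯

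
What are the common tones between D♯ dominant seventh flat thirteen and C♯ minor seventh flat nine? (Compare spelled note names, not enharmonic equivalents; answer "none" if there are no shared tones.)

C-sharp, B

D♯ dominant seventh flat thirteen = D-sharp, F-double-sharp, A-sharp, C-sharp, B.
C♯ minor seventh flat nine = C-sharp, E, G-sharp, B, D.
Shared: C-sharp, B.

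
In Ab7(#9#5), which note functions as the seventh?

Gb

Ab7(#9#5) is built on Ab; its 7th is a minor 7th above the root.
A seventh above A uses the letter G, and the minor 7th above Ab is Gb.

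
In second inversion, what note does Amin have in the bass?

E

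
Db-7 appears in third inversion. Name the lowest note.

Db-7 = Db–Fb–Ab–Cb. Third inversion → seventh in the bass = Cb.

Cb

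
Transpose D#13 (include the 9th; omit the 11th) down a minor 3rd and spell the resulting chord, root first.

B# – D## – F## – A# – C## – G##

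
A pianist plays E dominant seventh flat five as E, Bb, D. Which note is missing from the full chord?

G#

The full E dominant seventh flat five chord is E, G#, Bb, D.
Comparing with the voicing, the major 3rd (3rd) — G# — is absent.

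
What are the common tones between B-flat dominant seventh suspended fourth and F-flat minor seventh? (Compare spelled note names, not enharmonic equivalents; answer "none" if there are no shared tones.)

none

B-flat dominant seventh suspended fourth = B♭, E♭, F, A♭.
F-flat minor seventh = F♭, A𝄫, C♭, E𝄫.
Shared: none.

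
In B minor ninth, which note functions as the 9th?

C-sharp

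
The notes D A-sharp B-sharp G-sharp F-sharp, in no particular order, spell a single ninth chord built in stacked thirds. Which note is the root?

Stacking in thirds gives G-sharp – B-sharp – D – F-sharp – A-sharp, so G-sharp is the root — G-sharp dominant ninth flat five.

G-sharp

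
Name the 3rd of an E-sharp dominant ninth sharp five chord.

E-sharp dominant ninth sharp five is built on E#; its 3rd is a major 3rd above the root.
A third above E uses the letter G, and the major 3rd above E# is G##.

G##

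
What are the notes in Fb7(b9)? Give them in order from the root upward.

F♭ – A♭ – C♭ – E𝄫 – G𝄫

Fb7(b9) is a dominant seventh flat nine built on F♭.
F♭ — root
A♭ — major 3rd
C♭ — perfect 5th
E𝄫 — minor 7th
G𝄫 — minor 9th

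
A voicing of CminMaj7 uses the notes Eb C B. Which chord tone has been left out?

G

CminMaj7 = C, Eb, G, B. The voicing lacks the 5th (perfect 5th), G.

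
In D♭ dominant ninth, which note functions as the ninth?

E♭

D♭ dominant ninth is built on D♭; its 9th is a major 9th above the root.
A second above D uses the letter E, and the major 9th above D♭ is E♭.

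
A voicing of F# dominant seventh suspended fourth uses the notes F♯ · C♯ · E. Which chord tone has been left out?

B

F# dominant seventh suspended fourth = F♯, B, C♯, E. The voicing lacks the 4th (perfect 4th), B.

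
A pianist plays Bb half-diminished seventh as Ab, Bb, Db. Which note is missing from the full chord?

Bb half-diminished seventh = Bb, Db, Fb, Ab. The voicing lacks the 5th (diminished 5th), Fb.

Fb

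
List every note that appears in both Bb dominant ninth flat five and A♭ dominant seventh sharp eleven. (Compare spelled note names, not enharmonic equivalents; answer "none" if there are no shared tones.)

D – A-flat – C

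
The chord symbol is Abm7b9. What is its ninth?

Root of Abm7b9 = Ab. The 9th is a minor 9th: Ab up a minor 9th → Bbb.

Bbb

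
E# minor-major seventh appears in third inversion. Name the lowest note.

E# minor-major seventh in root position is E#–G#–B#–D##.
Third inversion places the seventh in the bass, which is D##.

D##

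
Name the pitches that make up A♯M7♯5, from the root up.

A#  C##  E##  G##

A♯M7♯5 is an augmented major seventh built on A#.
root → A#
3rd (major 3rd) → C##
5th (augmented 5th) → E##
7th (major 7th) → G##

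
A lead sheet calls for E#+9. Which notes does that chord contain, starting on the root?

E#+9: dominant ninth sharp five on E#.
root → E#
3rd (major 3rd) → G##
5th (augmented 5th) → B##
7th (minor 7th) → D#
9th (major 9th) → F##

E#, G##, B##, D#, F##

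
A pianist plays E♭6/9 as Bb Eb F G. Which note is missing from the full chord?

C

E♭6/9 = Eb, G, Bb, C, F. The voicing lacks the 6th (major 6th), C.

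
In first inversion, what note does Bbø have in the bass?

Bbø = Bb–Db–Fb–Ab. First inversion → third in the bass = Db.

Db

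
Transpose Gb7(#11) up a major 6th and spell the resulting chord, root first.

Gb up a major 6th → Eb. New chord: Eb dominant seventh sharp eleven.
root → Eb
3rd (major 3rd) → G
5th (perfect 5th) → Bb
7th (minor 7th) → Db
11th (augmented 11th) → A

Eb  G  Bb  Db  A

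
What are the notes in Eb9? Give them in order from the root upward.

Eb9 is a dominant ninth built on Eb.
- root: Eb
- major 3rd: G
- perfect 5th: Bb
- minor 7th: Db
- major 9th: F

Eb, G, Bb, Db, F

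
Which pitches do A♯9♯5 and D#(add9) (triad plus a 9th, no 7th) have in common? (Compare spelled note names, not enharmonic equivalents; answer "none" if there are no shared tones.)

A♯9♯5: A# C## E## G# B#
D#(add9): D# F## A# E#
Common to both → A#.

A#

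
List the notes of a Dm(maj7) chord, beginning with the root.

Dm(maj7): minor-major seventh on D.
D — root
F — minor 3rd
A — perfect 5th
C# — major 7th

D – F – A – C#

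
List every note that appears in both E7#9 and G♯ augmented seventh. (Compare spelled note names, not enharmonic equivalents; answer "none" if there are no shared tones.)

G#

E7#9 = E, G#, B, D, F##.
G♯ augmented seventh = G#, B#, D##, F#.
Shared: G#.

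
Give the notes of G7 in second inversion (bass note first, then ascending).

G7 = G–B–D–F; second inversion → fifth (D) lowest.

D – F – G – B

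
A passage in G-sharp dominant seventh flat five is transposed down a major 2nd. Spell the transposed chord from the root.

A major 2nd down from G-sharp is F-sharp, so the new chord is F-sharp dominant seventh flat five.
root → F-sharp
3rd (major 3rd) → A-sharp
5th (diminished 5th) → C
7th (minor 7th) → E

F-sharp  A-sharp  C  E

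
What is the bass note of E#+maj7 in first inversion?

E#+maj7 in root position is E♯–G𝄪–B𝄪–D𝄪.
First inversion places the third in the bass, which is G𝄪.

G𝄪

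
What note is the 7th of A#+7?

G#

A#+7 is built on A#; its 7th is a minor 7th above the root.
A seventh above A uses the letter G, and the minor 7th above A# is G#.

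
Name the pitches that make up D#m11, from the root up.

D♯, F♯, A♯, C♯, E♯, G♯

D#m11: minor eleventh on D♯.
D♯ — root
F♯ — minor 3rd
A♯ — perfect 5th
C♯ — minor 7th
E♯ — major 9th
G♯ — perfect 11th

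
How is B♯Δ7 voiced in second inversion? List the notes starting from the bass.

F𝄪 – A𝄪 – B♯ – D𝄪

In root position, B♯Δ7 is B♯–D𝄪–F𝄪–A𝄪.
Second inversion puts the fifth (F𝄪) in the bass.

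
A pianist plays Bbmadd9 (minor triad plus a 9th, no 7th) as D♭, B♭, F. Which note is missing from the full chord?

C

The full Bbmadd9 chord is B♭, D♭, F, C.
Comparing with the voicing, the major 9th (9th) — C — is absent.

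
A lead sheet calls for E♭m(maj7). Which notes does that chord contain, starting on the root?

Eb, Gb, Bb, D

E♭m(maj7): minor-major seventh on Eb.
- root: Eb
- minor 3rd: Gb
- perfect 5th: Bb
- major 7th: D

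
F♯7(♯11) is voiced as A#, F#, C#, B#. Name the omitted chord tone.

E

The full F♯7(♯11) chord is F#, A#, C#, E, B#.
Comparing with the voicing, the minor 7th (7th) — E — is absent.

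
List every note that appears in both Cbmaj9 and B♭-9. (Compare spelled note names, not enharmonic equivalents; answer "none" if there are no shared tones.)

B♭ – D♭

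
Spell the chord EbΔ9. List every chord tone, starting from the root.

Eb – G – Bb – D – F

Root Eb, quality major ninth:
root → Eb
3rd (major 3rd) → G
5th (perfect 5th) → Bb
7th (major 7th) → D
9th (major 9th) → F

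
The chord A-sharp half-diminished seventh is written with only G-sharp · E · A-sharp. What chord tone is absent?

C-sharp

The full A-sharp half-diminished seventh chord is A-sharp, C-sharp, E, G-sharp.
Comparing with the voicing, the minor 3rd (3rd) — C-sharp — is absent.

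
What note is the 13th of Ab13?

F

Ab13 is built on Ab; its 13th is a major 13th above the root.
A sixth above A uses the letter F, and the major 13th above Ab is F.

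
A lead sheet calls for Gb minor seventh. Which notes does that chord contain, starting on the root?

Gb  Bbb  Db  Fb

Gb minor seventh is a minor seventh built on Gb.
root → Gb
3rd (minor 3rd) → Bbb
5th (perfect 5th) → Db
7th (minor 7th) → Fb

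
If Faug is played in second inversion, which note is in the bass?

Faug in root position is F–A–C#.
Second inversion places the fifth in the bass, which is C#.

C#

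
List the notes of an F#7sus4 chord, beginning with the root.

Root F♯, quality dominant seventh suspended fourth:
- root: F♯
- perfect 4th: B
- perfect 5th: C♯
- minor 7th: E

F♯, B, C♯, E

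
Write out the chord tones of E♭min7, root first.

Root Eb, quality minor seventh:
Eb — root
Gb — minor 3rd
Bb — perfect 5th
Db — minor 7th

Eb  Gb  Bb  Db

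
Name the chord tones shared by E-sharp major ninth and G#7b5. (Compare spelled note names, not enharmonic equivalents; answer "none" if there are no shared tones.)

E-sharp major ninth: E# G## B# D## F##
G#7b5: G# B# D F#
Common to both → B#.

B#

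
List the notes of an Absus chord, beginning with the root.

A♭  D♭  E♭

Root A♭, quality suspended fourth:
Root: A♭
Perfect 4th (4th): D♭
Perfect 5th (5th): E♭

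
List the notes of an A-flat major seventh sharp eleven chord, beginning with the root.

Root A-flat, quality major seventh sharp eleven:
Root: A-flat
Major 3rd (3rd): C
Perfect 5th (5th): E-flat
Major 7th (7th): G
Augmented 11th (11th): D

A-flat, C, E-flat, G, D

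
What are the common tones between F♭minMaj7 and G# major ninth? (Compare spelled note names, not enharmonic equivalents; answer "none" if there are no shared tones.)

none

F♭minMaj7 = Fb, Abb, Cb, Eb.
G# major ninth = G#, B#, D#, F##, A#.
Shared: none.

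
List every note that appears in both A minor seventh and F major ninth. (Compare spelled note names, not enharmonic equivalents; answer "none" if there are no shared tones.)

A minor seventh = A, C, E, G.
F major ninth = F, A, C, E, G.
Shared: A, C, E, G.

A  C  E  G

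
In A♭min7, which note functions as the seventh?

G♭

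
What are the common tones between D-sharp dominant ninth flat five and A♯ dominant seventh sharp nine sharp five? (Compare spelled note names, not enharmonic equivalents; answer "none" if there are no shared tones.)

D-sharp dominant ninth flat five = D-sharp, F-double-sharp, A, C-sharp, E-sharp.
A♯ dominant seventh sharp nine sharp five = A-sharp, C-double-sharp, E-double-sharp, G-sharp, B-double-sharp.
Shared: none.

none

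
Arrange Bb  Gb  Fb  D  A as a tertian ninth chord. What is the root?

Gb

Stacking in thirds gives Gb – Bb – D – Fb – A, so Gb is the root — Gb dominant seventh sharp nine sharp five.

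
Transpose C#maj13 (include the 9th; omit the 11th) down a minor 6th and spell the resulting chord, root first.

C♯ down a minor 6th → E♯. New chord: E♯ major thirteenth.
- root: E♯
- major 3rd: G𝄪
- perfect 5th: B♯
- major 7th: D𝄪
- major 9th: F𝄪
- major 13th: C𝄪

E♯, G𝄪, B♯, D𝄪, F𝄪, C𝄪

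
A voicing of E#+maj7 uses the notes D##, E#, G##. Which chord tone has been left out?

B##

The full E#+maj7 chord is E#, G##, B##, D##.
Comparing with the voicing, the augmented 5th (5th) — B## — is absent.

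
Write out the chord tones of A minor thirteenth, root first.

A, C, E, G, B, D, F#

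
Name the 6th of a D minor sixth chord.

D minor sixth is built on D; its 6th is a major 6th above the root.
A sixth above D uses the letter B, and the major 6th above D is B.

B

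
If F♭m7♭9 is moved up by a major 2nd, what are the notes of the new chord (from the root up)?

Gb, Bbb, Db, Fb, Abb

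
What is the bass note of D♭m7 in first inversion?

D♭m7 = Db–Fb–Ab–Cb. First inversion → third in the bass = Fb.

Fb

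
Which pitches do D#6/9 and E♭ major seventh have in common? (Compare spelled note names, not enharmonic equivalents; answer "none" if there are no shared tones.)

D#6/9: D# F## A# B# E#
E♭ major seventh: Eb G Bb D
Common to both → none.

none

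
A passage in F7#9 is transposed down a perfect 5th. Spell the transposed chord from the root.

Transposed root: F → Bb (perfect 5th down). So we spell Bb dominant seventh sharp nine:
Bb — root
D — major 3rd
F — perfect 5th
Ab — minor 7th
C# — augmented 9th

Bb, D, F, Ab, C#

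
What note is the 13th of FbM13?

Db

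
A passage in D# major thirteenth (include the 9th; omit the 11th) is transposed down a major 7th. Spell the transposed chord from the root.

D-sharp down a major 7th → E. New chord: E major thirteenth.
root → E
3rd (major 3rd) → G-sharp
5th (perfect 5th) → B
7th (major 7th) → D-sharp
9th (major 9th) → F-sharp
13th (major 13th) → C-sharp

E, G-sharp, B, D-sharp, F-sharp, C-sharp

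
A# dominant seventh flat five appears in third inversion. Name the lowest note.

G-sharp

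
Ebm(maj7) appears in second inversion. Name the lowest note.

Ebm(maj7) in root position is Eb–Gb–Bb–D.
Second inversion places the fifth in the bass, which is Bb.

Bb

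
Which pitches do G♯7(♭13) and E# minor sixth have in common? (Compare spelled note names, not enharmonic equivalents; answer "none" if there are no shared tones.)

G♯7(♭13) = G#, B#, D#, F#, E.
E# minor sixth = E#, G#, B#, C##.
Shared: G#, B#.

G#, B#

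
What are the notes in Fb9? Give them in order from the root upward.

Fb9 is a dominant ninth built on Fb.
Root: Fb
Major 3rd (3rd): Ab
Perfect 5th (5th): Cb
Minor 7th (7th): Ebb
Major 9th (9th): Gb

Fb  Ab  Cb  Ebb  Gb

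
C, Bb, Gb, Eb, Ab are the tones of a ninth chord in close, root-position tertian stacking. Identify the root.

Arranged so that each adjacent pair is a third by letter name: Ab – C – Eb – Gb – Bb.
The bottom of that stack, Ab, is the root (this is Ab dominant ninth).

Ab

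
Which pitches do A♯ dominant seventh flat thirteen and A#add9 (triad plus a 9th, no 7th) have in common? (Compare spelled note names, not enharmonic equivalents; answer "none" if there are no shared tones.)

A#, C##, E#

A♯ dominant seventh flat thirteen: A# C## E# G# F#
A#add9: A# C## E# B#
Common to both → A#, C##, E#.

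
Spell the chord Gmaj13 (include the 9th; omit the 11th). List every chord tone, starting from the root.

G, B, D, F#, A, E

Gmaj13: major thirteenth on G.
Root: G
Major 3rd (3rd): B
Perfect 5th (5th): D
Major 7th (7th): F#
Major 9th (9th): A
Major 13th (13th): E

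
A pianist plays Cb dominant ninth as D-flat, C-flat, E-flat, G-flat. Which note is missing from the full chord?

B-double-flat

The full Cb dominant ninth chord is C-flat, E-flat, G-flat, B-double-flat, D-flat.
Comparing with the voicing, the minor 7th (7th) — B-double-flat — is absent.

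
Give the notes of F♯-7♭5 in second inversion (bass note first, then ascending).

F♯-7♭5 = F♯–A–C–E; second inversion → fifth (C) lowest.

C E F♯ A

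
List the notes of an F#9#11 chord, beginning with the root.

F#9#11: dominant ninth sharp eleven on F#.
- root: F#
- major 3rd: A#
- perfect 5th: C#
- minor 7th: E
- major 9th: G#
- augmented 11th: B#

F# – A# – C# – E – G# – B#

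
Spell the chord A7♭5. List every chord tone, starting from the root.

A  C♯  E♭  G

A7♭5 is a dominant seventh flat five built on A.
- root: A
- major 3rd: C♯
- diminished 5th: E♭
- minor 7th: G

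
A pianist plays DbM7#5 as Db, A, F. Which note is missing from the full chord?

C

DbM7#5 = Db, F, A, C. The voicing lacks the 7th (major 7th), C.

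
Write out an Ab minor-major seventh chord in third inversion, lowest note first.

Ab minor-major seventh = A-flat–C-flat–E-flat–G; third inversion → seventh (G) lowest.

G, A-flat, C-flat, E-flat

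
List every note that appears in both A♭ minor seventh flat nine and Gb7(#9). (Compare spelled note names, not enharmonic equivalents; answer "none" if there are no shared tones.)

A♭ minor seventh flat nine = Ab, Cb, Eb, Gb, Bbb.
Gb7(#9) = Gb, Bb, Db, Fb, A.
Shared: Gb.

Gb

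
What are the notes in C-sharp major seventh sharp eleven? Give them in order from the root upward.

C♯, E♯, G♯, B♯, F𝄪

C-sharp major seventh sharp eleven is a major seventh sharp eleven built on C♯.
C♯ — root
E♯ — major 3rd
G♯ — perfect 5th
B♯ — major 7th
F𝄪 — augmented 11th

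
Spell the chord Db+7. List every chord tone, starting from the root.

Db+7 is an augmented seventh built on Db.
Root: Db
Major 3rd (3rd): F
Augmented 5th (5th): A
Minor 7th (7th): Cb

Db  F  A  Cb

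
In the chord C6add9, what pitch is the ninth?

D

Root of C6add9 = C. The 9th is a major 9th: C up a major 9th → D.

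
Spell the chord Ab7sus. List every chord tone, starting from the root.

Ab, Db, Eb, Gb

Ab7sus: dominant seventh suspended fourth on Ab.
- root: Ab
- perfect 4th: Db
- perfect 5th: Eb
- minor 7th: Gb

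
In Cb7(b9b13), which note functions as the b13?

Abb

Root of Cb7(b9b13) = Cb. The 13th is a minor 13th: Cb up a minor 13th → Abb.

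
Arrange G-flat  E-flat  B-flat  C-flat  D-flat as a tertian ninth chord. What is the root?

Arranged so that each adjacent pair is a third by letter name: C-flat – E-flat – G-flat – B-flat – D-flat.
The bottom of that stack, C-flat, is the root (this is C-flat major ninth).

C-flat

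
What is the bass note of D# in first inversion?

D# in root position is D#–F##–A#.
First inversion places the third in the bass, which is F##.

F##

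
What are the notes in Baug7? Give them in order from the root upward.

Baug7 is an augmented seventh built on B.
- root: B
- major 3rd: D#
- augmented 5th: F##
- minor 7th: A

B  D#  F##  A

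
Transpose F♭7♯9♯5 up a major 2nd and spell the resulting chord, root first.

Gb Bb D Fb A

Transposed root: Fb → Gb (major 2nd up). So we spell Gb dominant seventh sharp nine sharp five:
root → Gb
3rd (major 3rd) → Bb
5th (augmented 5th) → D
7th (minor 7th) → Fb
9th (augmented 9th) → A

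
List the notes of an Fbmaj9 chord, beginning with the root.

Fb, Ab, Cb, Eb, Gb

Fbmaj9: major ninth on Fb.
root → Fb
3rd (major 3rd) → Ab
5th (perfect 5th) → Cb
7th (major 7th) → Eb
9th (major 9th) → Gb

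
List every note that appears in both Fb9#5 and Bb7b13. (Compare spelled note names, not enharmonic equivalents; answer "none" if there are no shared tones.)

Ab  Gb

Fb9#5 = Fb, Ab, C, Ebb, Gb.
Bb7b13 = Bb, D, F, Ab, Gb.
Shared: Ab, Gb.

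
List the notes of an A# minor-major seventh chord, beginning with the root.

A-sharp, C-sharp, E-sharp, G-double-sharp

A# minor-major seventh: minor-major seventh on A-sharp.
root → A-sharp
3rd (minor 3rd) → C-sharp
5th (perfect 5th) → E-sharp
7th (major 7th) → G-double-sharp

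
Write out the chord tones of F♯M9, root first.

F# A# C# E# G#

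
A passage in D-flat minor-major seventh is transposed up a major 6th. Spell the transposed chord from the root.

B-flat  D-flat  F  A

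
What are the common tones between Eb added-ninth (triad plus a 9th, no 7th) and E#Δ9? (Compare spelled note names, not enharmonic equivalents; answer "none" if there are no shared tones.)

Eb added-ninth: E♭ G B♭ F
E#Δ9: E♯ G𝄪 B♯ D𝄪 F𝄪
Common to both → none.

none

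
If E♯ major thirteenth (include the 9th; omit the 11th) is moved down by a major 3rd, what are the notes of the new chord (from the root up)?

A major 3rd down from E# is C#, so the new chord is C# major thirteenth.
- root: C#
- major 3rd: E#
- perfect 5th: G#
- major 7th: B#
- major 9th: D#
- major 13th: A#

C# E# G# B# D# A#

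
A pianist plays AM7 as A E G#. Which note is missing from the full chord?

The full AM7 chord is A, C#, E, G#.
Comparing with the voicing, the major 3rd (3rd) — C# — is absent.

C#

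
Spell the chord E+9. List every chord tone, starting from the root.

Root E, quality dominant ninth sharp five:
root → E
3rd (major 3rd) → G#
5th (augmented 5th) → B#
7th (minor 7th) → D
9th (major 9th) → F#

E G# B# D F#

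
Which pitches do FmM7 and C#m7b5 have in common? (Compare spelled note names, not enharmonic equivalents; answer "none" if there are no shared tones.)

E

FmM7 = F, Ab, C, E.
C#m7b5 = C#, E, G, B.
Shared: E.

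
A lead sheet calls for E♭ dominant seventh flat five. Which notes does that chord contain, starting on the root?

Eb, G, Bbb, Db

Root Eb, quality dominant seventh flat five:
- root: Eb
- major 3rd: G
- diminished 5th: Bbb
- minor 7th: Db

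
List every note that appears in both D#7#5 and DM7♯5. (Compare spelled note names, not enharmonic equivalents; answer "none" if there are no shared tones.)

C#

D#7#5 = D#, F##, A##, C#.
DM7♯5 = D, F#, A#, C#.
Shared: C#.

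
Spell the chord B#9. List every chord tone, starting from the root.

B# D## F## A# C##

B#9 is a dominant ninth built on B#.
root → B#
3rd (major 3rd) → D##
5th (perfect 5th) → F##
7th (minor 7th) → A#
9th (major 9th) → C##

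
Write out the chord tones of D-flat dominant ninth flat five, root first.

D-flat dominant ninth flat five: dominant ninth flat five on D♭.
root → D♭
3rd (major 3rd) → F
5th (diminished 5th) → A𝄫
7th (minor 7th) → C♭
9th (major 9th) → E♭

D♭ – F – A𝄫 – C♭ – E♭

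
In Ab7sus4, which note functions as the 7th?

Ab7sus4 is built on Ab; its 7th is a minor 7th above the root.
A seventh above A uses the letter G, and the minor 7th above Ab is Gb.

Gb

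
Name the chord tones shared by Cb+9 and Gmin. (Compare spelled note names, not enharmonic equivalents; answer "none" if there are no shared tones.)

G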